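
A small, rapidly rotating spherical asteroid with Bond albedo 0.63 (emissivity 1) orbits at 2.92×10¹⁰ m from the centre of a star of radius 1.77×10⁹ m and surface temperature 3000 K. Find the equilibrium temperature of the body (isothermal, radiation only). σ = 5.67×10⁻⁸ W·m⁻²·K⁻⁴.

The star's surface emits σT_*⁴; at distance d the flux is S = σT_*⁴(R_*/d)².
S = 5.67×10⁻⁸·(3000)⁴·(1.77×10⁹/2.92×10¹⁰)² = 16880 W/m².
For an isothermal sphere T⁴ = (1−a)S/(4σ) = 2.753×10¹⁰ K⁴.

T ≈ 407 K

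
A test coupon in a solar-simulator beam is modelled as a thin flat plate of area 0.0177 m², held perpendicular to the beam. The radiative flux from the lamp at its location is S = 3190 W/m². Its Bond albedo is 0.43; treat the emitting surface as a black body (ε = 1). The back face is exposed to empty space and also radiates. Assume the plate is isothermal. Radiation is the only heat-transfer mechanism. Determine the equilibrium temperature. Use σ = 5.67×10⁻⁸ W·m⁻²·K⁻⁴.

T ≈ 356 K

At equilibrium, absorbed power = emitted power.
Absorbing cross-section = A = 0.01770 m²; emitting surface = 2A = 0.03540 m² (ratio 2).
(1−a)S·A_cross = εσ·A_surf·T⁴  ⇒  T⁴ = (1−a)S/(2σ).
T⁴ = 0.570·3190/(2·5.67×10⁻⁸) = 1.603×10¹⁰ K⁴.
T = (1.603×10¹⁰)^(1/4).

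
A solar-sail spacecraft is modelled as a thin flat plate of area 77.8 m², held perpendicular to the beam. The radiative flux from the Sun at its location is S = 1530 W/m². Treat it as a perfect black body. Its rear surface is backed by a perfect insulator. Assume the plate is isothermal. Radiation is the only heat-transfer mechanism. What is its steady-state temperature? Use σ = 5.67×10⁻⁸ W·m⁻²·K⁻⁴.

T ≈ 405 K

At equilibrium, absorbed power = emitted power.
Absorbing cross-section = A = 77.80 m²; emitting surface = A = 77.80 m² (ratio 1).
S·A_cross = εσ·A_surf·T⁴  ⇒  T⁴ = S/(1σ).
T⁴ = 1.00·1530/(1·5.67×10⁻⁸) = 2.698×10¹⁰ K⁴.
T = (2.698×10¹⁰)^(1/4).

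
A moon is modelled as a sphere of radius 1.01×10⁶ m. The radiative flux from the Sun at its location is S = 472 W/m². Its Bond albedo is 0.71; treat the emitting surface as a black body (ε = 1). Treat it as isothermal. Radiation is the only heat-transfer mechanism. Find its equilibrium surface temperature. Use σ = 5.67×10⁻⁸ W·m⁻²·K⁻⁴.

At equilibrium, absorbed power = emitted power.
Absorbing cross-section = πr² = 3.205×10¹² m²; emitting surface = 4πr² = 1.282×10¹³ m² (ratio 4).
(1−a)S·A_cross = εσ·A_surf·T⁴  ⇒  T⁴ = (1−a)S/(4σ).
T⁴ = 0.290·472/(4·5.67×10⁻⁸) = 6.035×10⁸ K⁴.
T = (6.035×10⁸)^(1/4).

T ≈ 157 K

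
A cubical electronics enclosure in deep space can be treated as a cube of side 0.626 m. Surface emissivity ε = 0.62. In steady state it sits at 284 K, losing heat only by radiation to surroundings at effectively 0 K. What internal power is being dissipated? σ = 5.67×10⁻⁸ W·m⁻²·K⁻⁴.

P ≈ 538 W

Steady state: P = εσA T⁴.
A = 6L² = 2.351 m²; T⁴ = (284)⁴ = 6.505×10⁹ K⁴.
P = 0.62 × 5.67×10⁻⁸ × 2.351 × 6.505×10⁹.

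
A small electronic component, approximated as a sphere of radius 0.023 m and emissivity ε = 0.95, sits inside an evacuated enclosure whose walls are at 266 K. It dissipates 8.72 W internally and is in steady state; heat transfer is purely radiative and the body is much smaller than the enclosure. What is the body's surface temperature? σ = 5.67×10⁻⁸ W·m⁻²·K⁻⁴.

For a small grey body in a large enclosure, net radiated power = εσA(T⁴ − T_w⁴).
Steady state: P = εσA(T⁴ − T_w⁴) with A = 4πr² = 0.006648 m².
T⁴ = P/(εσA) + T_w⁴ = 8.72/(0.95·5.67×10⁻⁸·0.006648) + (266)⁴
    = 2.435×10¹⁰ + 5.006×10⁹ = 2.936×10¹⁰ K⁴.

T ≈ 414 K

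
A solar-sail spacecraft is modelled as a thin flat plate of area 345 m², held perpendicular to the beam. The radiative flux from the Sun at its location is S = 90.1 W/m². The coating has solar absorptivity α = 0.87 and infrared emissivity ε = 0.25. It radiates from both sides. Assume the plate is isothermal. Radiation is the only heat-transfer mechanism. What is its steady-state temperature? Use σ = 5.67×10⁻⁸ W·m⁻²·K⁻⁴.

At equilibrium, absorbed power = emitted power.
Absorbing cross-section = A = 345.0 m²; emitting surface = 2A = 690.0 m² (ratio 2).
αS·A_cross = εσ·A_surf·T⁴  ⇒  T⁴ = αS/(ε·2σ).
T⁴ = 0.870·90.1/(0.25·2·5.67×10⁻⁸) = 2.765×10⁹ K⁴.
T = (2.765×10⁹)^(1/4).

T ≈ 229 K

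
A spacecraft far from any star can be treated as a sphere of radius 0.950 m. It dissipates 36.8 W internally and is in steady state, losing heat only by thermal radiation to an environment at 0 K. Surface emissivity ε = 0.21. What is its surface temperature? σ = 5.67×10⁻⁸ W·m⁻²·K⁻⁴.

Steady state: internal power = radiated power, P = εσA T⁴.
Radiating area A = 4πr² = 11.34 m².
T⁴ = P/(εσA) = 36.8/(0.21·5.67×10⁻⁸·11.34) = 2.725×10⁸ K⁴.
T = (2.725×10⁸)^(1/4).

T ≈ 128 K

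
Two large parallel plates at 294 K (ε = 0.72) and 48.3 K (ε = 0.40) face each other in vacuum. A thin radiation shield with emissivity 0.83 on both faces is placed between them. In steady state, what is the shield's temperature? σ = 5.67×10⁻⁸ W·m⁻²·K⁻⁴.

In steady state the net flux on the hot side equals that on the cold side.
σ(T₁⁴−T_s⁴)/D₁ = σ(T_s⁴−T₂⁴)/D₂, with D₁ = 1/ε₁+1/ε_s−1 = 1.594, D₂ = 1/ε_s+1/ε₂−1 = 2.705.
Solve for T_s⁴: T_s⁴ = (D₂·T₁⁴ + D₁·T₂⁴)/(D₁+D₂) = 4.703×10⁹ K⁴.

T_s ≈ 262 K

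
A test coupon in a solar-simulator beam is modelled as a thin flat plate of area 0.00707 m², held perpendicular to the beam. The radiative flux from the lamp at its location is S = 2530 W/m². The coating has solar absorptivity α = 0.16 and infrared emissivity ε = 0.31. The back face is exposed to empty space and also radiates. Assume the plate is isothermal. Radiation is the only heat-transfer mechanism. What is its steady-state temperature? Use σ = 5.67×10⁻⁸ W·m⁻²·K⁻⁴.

At equilibrium, absorbed power = emitted power.
Absorbing cross-section = A = 0.007070 m²; emitting surface = 2A = 0.01414 m² (ratio 2).
αS·A_cross = εσ·A_surf·T⁴  ⇒  T⁴ = αS/(ε·2σ).
T⁴ = 0.160·2530/(0.31·2·5.67×10⁻⁸) = 1.152×10¹⁰ K⁴.
T = (1.152×10¹⁰)^(1/4).

T ≈ 328 K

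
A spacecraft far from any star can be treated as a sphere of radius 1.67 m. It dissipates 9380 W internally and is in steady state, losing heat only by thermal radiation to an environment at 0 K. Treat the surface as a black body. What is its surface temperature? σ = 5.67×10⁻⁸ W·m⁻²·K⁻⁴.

T ≈ 262 K

Steady state: internal power = radiated power, P = εσA T⁴.
Radiating area A = 4πr² = 35.05 m².
T⁴ = P/(εσA) = 9380/(1.0·5.67×10⁻⁸·35.05) = 4.720×10⁹ K⁴.
T = (4.720×10⁹)^(1/4).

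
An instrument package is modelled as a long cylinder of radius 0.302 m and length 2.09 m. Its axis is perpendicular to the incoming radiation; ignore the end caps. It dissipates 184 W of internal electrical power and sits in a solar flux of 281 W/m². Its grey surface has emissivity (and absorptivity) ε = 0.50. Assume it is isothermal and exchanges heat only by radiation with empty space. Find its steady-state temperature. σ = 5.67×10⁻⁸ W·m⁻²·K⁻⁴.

At steady state, absorbed solar power + internal power = radiated power.
Absorbed: α·S·A_cross = 0.50·281·1.262 = 177.4 W (cross-section 2rL).
Total input = 177.4 + 184 = 361.4 W.
Radiated: εσ·A_surf·T⁴ with A_surf = 2πrL = 3.966 m².
T⁴ = 361.4/(0.50·5.67×10⁻⁸·3.966) = 3.214×10⁹ K⁴.

T ≈ 238 K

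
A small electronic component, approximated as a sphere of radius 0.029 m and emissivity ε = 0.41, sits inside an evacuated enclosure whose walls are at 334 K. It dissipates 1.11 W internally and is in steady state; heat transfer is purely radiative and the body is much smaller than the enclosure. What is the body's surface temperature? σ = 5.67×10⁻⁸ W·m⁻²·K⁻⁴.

For a small grey body in a large enclosure, net radiated power = εσA(T⁴ − T_w⁴).
Steady state: P = εσA(T⁴ − T_w⁴) with A = 4πr² = 0.01057 m².
T⁴ = P/(εσA) + T_w⁴ = 1.11/(0.41·5.67×10⁻⁸·0.01057) + (334)⁴
    = 4.518×10⁹ + 1.244×10¹⁰ = 1.696×10¹⁰ K⁴.

T ≈ 361 K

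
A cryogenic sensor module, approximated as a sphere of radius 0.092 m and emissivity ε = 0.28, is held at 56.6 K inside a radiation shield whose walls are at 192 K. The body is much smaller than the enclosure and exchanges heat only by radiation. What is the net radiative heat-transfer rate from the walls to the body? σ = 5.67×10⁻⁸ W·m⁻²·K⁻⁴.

P_net ≈ 2.28 W

For a small grey body in a large enclosure: P_net = εσA(T_body⁴ − T_wall⁴).
A = 4πr² = 0.1064 m²; T_body⁴ − T_wall⁴ = 1.026×10⁷ − 1.359×10⁹ = -1.349×10⁹ K⁴.
|P_net| = 0.28·5.67×10⁻⁸·0.1064·1.349×10⁹.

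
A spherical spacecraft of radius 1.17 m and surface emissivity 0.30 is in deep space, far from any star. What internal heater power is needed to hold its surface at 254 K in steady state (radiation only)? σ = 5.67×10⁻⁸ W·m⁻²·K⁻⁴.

P ≈ 1220 W

P = εσ·4πr²·T⁴.
4πr² = 17.20 m²; T⁴ = 4.162×10⁹ K⁴.
P = 0.30·5.67×10⁻⁸·17.20·4.162×10⁹.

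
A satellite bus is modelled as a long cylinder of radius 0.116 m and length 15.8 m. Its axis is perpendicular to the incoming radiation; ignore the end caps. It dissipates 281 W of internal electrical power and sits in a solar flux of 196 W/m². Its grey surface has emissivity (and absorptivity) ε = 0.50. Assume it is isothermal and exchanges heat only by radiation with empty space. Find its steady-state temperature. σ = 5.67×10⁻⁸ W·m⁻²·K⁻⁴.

T ≈ 210 K

At steady state, absorbed solar power + internal power = radiated power.
Absorbed: α·S·A_cross = 0.50·196·3.666 = 359.2 W (cross-section 2rL).
Total input = 359.2 + 281 = 640.2 W.
Radiated: εσ·A_surf·T⁴ with A_surf = 2πrL = 11.52 m².
T⁴ = 640.2/(0.50·5.67×10⁻⁸·11.52) = 1.961×10⁹ K⁴.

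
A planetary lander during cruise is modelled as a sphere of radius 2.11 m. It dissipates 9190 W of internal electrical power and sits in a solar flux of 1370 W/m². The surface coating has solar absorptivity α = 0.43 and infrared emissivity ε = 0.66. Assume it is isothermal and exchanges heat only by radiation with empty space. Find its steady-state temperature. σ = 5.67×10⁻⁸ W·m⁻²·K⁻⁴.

T ≈ 302 K

At steady state, absorbed solar power + internal power = radiated power.
Absorbed: α·S·A_cross = 0.43·1370·13.99 = 8240 W (cross-section πr²).
Total input = 8240 + 9190 = 17430 W.
Radiated: εσ·A_surf·T⁴ with A_surf = 4πr² = 55.95 m².
T⁴ = 17430/(0.66·5.67×10⁻⁸·55.95) = 8.325×10⁹ K⁴.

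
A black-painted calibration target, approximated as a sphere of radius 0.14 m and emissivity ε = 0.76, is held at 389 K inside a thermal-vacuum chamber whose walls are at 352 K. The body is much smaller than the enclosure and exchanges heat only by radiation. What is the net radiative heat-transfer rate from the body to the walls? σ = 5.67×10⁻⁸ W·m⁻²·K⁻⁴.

P_net ≈ 80.1 W

For a small grey body in a large enclosure: P_net = εσA(T_body⁴ − T_wall⁴).
A = 4πr² = 0.2463 m²; T_body⁴ − T_wall⁴ = 2.290×10¹⁰ − 1.535×10¹⁰ = 7.546×10⁹ K⁴.
|P_net| = 0.76·5.67×10⁻⁸·0.2463·7.546×10⁹.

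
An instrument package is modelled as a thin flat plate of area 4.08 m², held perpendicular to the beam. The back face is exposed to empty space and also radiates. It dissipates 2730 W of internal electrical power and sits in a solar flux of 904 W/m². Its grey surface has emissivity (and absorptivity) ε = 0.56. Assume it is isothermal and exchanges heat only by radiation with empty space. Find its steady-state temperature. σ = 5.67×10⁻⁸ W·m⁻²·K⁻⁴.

At steady state, absorbed solar power + internal power = radiated power.
Absorbed: α·S·A_cross = 0.56·904·4.080 = 2065 W (cross-section A).
Total input = 2065 + 2730 = 4795 W.
Radiated: εσ·A_surf·T⁴ with A_surf = 2A = 8.160 m².
T⁴ = 4795/(0.56·5.67×10⁻⁸·8.160) = 1.851×10¹⁰ K⁴.

T ≈ 369 K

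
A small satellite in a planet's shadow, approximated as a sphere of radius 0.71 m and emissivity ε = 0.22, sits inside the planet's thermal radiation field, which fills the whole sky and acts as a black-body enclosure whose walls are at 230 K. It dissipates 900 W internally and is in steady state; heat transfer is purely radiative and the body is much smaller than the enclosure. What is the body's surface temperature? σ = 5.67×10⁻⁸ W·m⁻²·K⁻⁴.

For a small grey body in a large enclosure, net radiated power = εσA(T⁴ − T_w⁴).
Steady state: P = εσA(T⁴ − T_w⁴) with A = 4πr² = 6.335 m².
T⁴ = P/(εσA) + T_w⁴ = 900/(0.22·5.67×10⁻⁸·6.335) + (230)⁴
    = 1.139×10¹⁰ + 2.798×10⁹ = 1.419×10¹⁰ K⁴.

T ≈ 345 K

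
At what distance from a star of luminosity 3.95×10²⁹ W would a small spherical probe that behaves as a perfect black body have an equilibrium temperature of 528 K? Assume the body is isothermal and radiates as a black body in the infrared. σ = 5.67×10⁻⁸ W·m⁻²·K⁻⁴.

For an isothermal black-emitting sphere, (1−a)S·πr² = σ·4πr²·T⁴ ⇒ S = 4σT⁴/(1−a).
S = 4·5.67×10⁻⁸·(528)⁴/1.00 = 17630 W/m².
Flux falls as S = L/(4πd²), so d = √(L/(4πS)) = √(3.95×10²⁹/(4π·17630)).

d ≈ 1.34×10¹² m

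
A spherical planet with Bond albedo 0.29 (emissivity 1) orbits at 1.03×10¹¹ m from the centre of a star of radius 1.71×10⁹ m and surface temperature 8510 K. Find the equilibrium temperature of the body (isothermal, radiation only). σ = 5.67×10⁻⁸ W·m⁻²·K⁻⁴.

The star's surface emits σT_*⁴; at distance d the flux is S = σT_*⁴(R_*/d)².
S = 5.67×10⁻⁸·(8510)⁴·(1.71×10⁹/1.03×10¹¹)² = 81960 W/m².
For an isothermal sphere T⁴ = (1−a)S/(4σ) = 2.566×10¹¹ K⁴.

T ≈ 712 K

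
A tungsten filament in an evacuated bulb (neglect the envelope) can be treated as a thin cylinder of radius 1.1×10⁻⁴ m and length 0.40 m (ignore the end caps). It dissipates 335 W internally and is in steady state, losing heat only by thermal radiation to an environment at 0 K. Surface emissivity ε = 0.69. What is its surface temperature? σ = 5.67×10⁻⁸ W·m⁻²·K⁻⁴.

Steady state: internal power = radiated power, P = εσA T⁴.
Radiating area A = 2πrL = 2.765×10⁻⁴ m².
T⁴ = P/(εσA) = 335/(0.69·5.67×10⁻⁸·2.765×10⁻⁴) = 3.097×10¹³ K⁴.
T = (3.097×10¹³)^(1/4).

T ≈ 2360 K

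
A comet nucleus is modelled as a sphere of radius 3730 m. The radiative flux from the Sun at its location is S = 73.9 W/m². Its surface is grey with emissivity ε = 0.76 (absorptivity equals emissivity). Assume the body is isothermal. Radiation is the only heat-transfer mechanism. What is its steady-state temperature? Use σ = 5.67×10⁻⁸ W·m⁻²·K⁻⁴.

T ≈ 134 K

At equilibrium, absorbed power = emitted power.
Absorbing cross-section = πr² = 4.371×10⁷ m²; emitting surface = 4πr² = 1.748×10⁸ m² (ratio 4).
εS·A_cross = εσ·A_surf·T⁴  ⇒  T⁴ = S/(4σ)   (ε cancels).
T⁴ = 73.9/(4·5.67×10⁻⁸) = 3.258×10⁸ K⁴.
T = (3.258×10⁸)^(1/4).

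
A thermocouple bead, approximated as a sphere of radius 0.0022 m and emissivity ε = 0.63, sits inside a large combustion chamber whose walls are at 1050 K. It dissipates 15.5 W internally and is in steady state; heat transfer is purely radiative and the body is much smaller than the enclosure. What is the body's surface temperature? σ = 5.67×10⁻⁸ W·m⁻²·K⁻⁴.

T ≈ 1700 K

For a small grey body in a large enclosure, net radiated power = εσA(T⁴ − T_w⁴).
Steady state: P = εσA(T⁴ − T_w⁴) with A = 4πr² = 6.082×10⁻⁵ m².
T⁴ = P/(εσA) + T_w⁴ = 15.5/(0.63·5.67×10⁻⁸·6.082×10⁻⁵) + (1050)⁴
    = 7.134×10¹² + 1.216×10¹² = 8.350×10¹² K⁴.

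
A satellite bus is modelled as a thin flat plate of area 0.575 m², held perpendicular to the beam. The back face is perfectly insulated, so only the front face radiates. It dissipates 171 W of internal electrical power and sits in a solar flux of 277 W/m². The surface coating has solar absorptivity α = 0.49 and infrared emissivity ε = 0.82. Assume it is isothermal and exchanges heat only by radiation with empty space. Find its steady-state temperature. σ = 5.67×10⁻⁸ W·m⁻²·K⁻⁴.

At steady state, absorbed solar power + internal power = radiated power.
Absorbed: α·S·A_cross = 0.49·277·0.5750 = 78.04 W (cross-section A).
Total input = 78.04 + 171 = 249.0 W.
Radiated: εσ·A_surf·T⁴ with A_surf = A = 0.5750 m².
T⁴ = 249.0/(0.82·5.67×10⁻⁸·0.5750) = 9.316×10⁹ K⁴.

T ≈ 311 K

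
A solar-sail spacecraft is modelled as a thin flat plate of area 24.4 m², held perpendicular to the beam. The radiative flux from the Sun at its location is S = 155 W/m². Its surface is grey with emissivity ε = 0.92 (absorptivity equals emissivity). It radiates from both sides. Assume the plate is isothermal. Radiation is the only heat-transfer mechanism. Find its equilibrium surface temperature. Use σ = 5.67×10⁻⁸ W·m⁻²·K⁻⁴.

T ≈ 192 K

At equilibrium, absorbed power = emitted power.
Absorbing cross-section = A = 24.40 m²; emitting surface = 2A = 48.80 m² (ratio 2).
εS·A_cross = εσ·A_surf·T⁴  ⇒  T⁴ = S/(2σ)   (ε cancels).
T⁴ = 155/(2·5.67×10⁻⁸) = 1.367×10⁹ K⁴.
T = (1.367×10⁹)^(1/4).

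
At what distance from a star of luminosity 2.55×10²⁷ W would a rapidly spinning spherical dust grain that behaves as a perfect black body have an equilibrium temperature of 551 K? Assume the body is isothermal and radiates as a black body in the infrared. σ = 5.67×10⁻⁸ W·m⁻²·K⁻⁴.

For an isothermal black-emitting sphere, (1−a)S·πr² = σ·4πr²·T⁴ ⇒ S = 4σT⁴/(1−a).
S = 4·5.67×10⁻⁸·(551)⁴/1.00 = 20900 W/m².
Flux falls as S = L/(4πd²), so d = √(L/(4πS)) = √(2.55×10²⁷/(4π·20900)).

d ≈ 9.85×10¹⁰ m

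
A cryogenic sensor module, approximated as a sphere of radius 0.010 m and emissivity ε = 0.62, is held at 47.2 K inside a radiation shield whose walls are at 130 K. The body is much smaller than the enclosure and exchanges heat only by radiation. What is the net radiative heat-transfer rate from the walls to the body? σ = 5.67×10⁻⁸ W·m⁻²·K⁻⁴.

For a small grey body in a large enclosure: P_net = εσA(T_body⁴ − T_wall⁴).
A = 4πr² = 0.001257 m²; T_body⁴ − T_wall⁴ = 4.963×10⁶ − 2.856×10⁸ = -2.806×10⁸ K⁴.
|P_net| = 0.62·5.67×10⁻⁸·0.001257·2.806×10⁸.

P_net ≈ 0.0124 W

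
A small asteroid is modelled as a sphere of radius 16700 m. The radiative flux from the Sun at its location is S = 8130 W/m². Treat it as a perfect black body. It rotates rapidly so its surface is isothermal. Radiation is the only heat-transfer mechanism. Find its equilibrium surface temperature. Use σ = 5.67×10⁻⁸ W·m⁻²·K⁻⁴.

T ≈ 435 K

At equilibrium, absorbed power = emitted power.
Absorbing cross-section = πr² = 8.762×10⁸ m²; emitting surface = 4πr² = 3.505×10⁹ m² (ratio 4).
S·A_cross = εσ·A_surf·T⁴  ⇒  T⁴ = S/(4σ).
T⁴ = 1.00·8130/(4·5.67×10⁻⁸) = 3.585×10¹⁰ K⁴.
T = (3.585×10¹⁰)^(1/4).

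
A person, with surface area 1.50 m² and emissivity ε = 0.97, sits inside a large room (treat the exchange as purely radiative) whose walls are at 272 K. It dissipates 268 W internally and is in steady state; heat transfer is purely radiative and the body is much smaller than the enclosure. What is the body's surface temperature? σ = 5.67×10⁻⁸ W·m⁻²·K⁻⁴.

For a small grey body in a large enclosure, net radiated power = εσA(T⁴ − T_w⁴).
Steady state: P = εσA(T⁴ − T_w⁴) with A = 1.50 m².
T⁴ = P/(εσA) + T_w⁴ = 268/(0.97·5.67×10⁻⁸·1.500) + (272)⁴
    = 3.249×10⁹ + 5.474×10⁹ = 8.722×10⁹ K⁴.

T ≈ 306 K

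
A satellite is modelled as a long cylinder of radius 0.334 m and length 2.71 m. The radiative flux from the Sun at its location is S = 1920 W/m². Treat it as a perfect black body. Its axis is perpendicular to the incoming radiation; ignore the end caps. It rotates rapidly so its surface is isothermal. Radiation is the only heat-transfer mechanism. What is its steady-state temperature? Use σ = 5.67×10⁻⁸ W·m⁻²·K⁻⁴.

T ≈ 322 K

At equilibrium, absorbed power = emitted power.
Absorbing cross-section = 2rL = 1.810 m²; emitting surface = 2πrL = 5.687 m² (ratio π).
S·A_cross = εσ·A_surf·T⁴  ⇒  T⁴ = S/(πσ).
T⁴ = 1.00·1920/(π·5.67×10⁻⁸) = 1.078×10¹⁰ K⁴.
T = (1.078×10¹⁰)^(1/4).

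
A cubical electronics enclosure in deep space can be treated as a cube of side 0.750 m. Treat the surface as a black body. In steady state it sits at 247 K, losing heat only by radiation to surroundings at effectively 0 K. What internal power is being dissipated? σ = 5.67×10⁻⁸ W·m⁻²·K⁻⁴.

P ≈ 712 W

Steady state: P = εσA T⁴.
A = 6L² = 3.375 m²; T⁴ = (247)⁴ = 3.722×10⁹ K⁴.
P = 1.0 × 5.67×10⁻⁸ × 3.375 × 3.722×10⁹.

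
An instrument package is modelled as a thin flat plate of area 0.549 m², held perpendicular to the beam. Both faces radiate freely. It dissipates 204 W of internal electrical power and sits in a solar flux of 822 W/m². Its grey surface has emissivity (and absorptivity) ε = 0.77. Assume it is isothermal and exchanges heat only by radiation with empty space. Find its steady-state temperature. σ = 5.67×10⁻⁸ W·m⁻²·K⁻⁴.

T ≈ 328 K

At steady state, absorbed solar power + internal power = radiated power.
Absorbed: α·S·A_cross = 0.77·822·0.5490 = 347.5 W (cross-section A).
Total input = 347.5 + 204 = 551.5 W.
Radiated: εσ·A_surf·T⁴ with A_surf = 2A = 1.098 m².
T⁴ = 551.5/(0.77·5.67×10⁻⁸·1.098) = 1.150×10¹⁰ K⁴.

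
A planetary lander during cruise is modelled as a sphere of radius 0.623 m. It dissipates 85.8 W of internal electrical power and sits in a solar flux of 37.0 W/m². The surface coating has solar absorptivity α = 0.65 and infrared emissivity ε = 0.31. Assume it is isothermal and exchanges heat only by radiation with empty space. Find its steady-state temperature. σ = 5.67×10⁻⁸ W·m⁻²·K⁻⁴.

T ≈ 191 K

At steady state, absorbed solar power + internal power = radiated power.
Absorbed: α·S·A_cross = 0.65·37.0·1.219 = 29.33 W (cross-section πr²).
Total input = 29.33 + 85.8 = 115.1 W.
Radiated: εσ·A_surf·T⁴ with A_surf = 4πr² = 4.877 m².
T⁴ = 115.1/(0.31·5.67×10⁻⁸·4.877) = 1.343×10⁹ K⁴.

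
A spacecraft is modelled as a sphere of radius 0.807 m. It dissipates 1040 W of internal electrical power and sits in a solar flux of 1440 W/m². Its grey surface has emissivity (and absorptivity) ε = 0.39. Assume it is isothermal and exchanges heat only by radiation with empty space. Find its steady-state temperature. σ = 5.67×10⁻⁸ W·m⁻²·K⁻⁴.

At steady state, absorbed solar power + internal power = radiated power.
Absorbed: α·S·A_cross = 0.39·1440·2.046 = 1149 W (cross-section πr²).
Total input = 1149 + 1040 = 2189 W.
Radiated: εσ·A_surf·T⁴ with A_surf = 4πr² = 8.184 m².
T⁴ = 2189/(0.39·5.67×10⁻⁸·8.184) = 1.210×10¹⁰ K⁴.

T ≈ 332 K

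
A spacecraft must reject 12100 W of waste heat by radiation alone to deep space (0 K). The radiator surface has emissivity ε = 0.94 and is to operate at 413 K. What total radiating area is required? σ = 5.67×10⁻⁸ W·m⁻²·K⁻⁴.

A ≈ 7.80 m²

P = εσA T⁴ ⇒ A = P/(εσT⁴).
T⁴ = 2.909×10¹⁰ K⁴.
A = 12100/(0.94 × 5.67×10⁻⁸ × 2.909×10¹⁰).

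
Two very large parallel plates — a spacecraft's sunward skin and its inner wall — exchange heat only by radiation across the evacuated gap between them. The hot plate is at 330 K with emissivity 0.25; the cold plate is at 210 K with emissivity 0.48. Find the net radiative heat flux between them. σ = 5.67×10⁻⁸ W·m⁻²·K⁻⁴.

q ≈ 111 W/m²

For two infinite grey parallel plates, q = σ(T₁⁴ − T₂⁴)/(1/ε₁ + 1/ε₂ − 1).
T₁⁴ − T₂⁴ = 1.186×10¹⁰ − 1.945×10⁹ = 9.914×10⁹ K⁴.
1/ε₁ + 1/ε₂ − 1 = 4.000 + 2.083 − 1 = 5.083.
q = 5.67×10⁻⁸ × 9.914×10⁹ / 5.083.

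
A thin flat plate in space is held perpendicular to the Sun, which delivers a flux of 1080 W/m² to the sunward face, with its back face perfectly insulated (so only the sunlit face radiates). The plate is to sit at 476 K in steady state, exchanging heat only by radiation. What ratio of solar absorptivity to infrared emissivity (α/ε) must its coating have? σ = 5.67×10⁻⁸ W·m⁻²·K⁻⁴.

α/ε ≈ 2.70

Balance: αS·A = εσ·1A·T⁴ ⇒ α/ε = σT⁴/S.
α/ε = 5.67×10⁻⁸·(476)⁴/1080 = 5.67×10⁻⁸·5.134×10¹⁰/1080.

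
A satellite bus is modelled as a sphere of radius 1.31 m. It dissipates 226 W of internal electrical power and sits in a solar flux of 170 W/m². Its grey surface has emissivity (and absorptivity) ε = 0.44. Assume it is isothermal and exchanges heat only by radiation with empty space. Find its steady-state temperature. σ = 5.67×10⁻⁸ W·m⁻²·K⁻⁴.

At steady state, absorbed solar power + internal power = radiated power.
Absorbed: α·S·A_cross = 0.44·170·5.391 = 403.3 W (cross-section πr²).
Total input = 403.3 + 226 = 629.3 W.
Radiated: εσ·A_surf·T⁴ with A_surf = 4πr² = 21.57 m².
T⁴ = 629.3/(0.44·5.67×10⁻⁸·21.57) = 1.170×10⁹ K⁴.

T ≈ 185 K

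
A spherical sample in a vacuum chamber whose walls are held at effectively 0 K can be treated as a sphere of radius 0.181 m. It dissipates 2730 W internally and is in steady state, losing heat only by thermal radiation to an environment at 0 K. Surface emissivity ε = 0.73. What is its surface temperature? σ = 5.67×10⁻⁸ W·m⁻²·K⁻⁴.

T ≈ 633 K

Steady state: internal power = radiated power, P = εσA T⁴.
Radiating area A = 4πr² = 0.4117 m².
T⁴ = P/(εσA) = 2730/(0.73·5.67×10⁻⁸·0.4117) = 1.602×10¹¹ K⁴.
T = (1.602×10¹¹)^(1/4).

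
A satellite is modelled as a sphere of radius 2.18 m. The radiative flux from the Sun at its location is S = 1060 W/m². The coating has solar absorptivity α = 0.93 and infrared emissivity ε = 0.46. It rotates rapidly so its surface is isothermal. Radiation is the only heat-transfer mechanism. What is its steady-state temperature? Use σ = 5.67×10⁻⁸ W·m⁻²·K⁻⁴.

T ≈ 312 K

At equilibrium, absorbed power = emitted power.
Absorbing cross-section = πr² = 14.93 m²; emitting surface = 4πr² = 59.72 m² (ratio 4).
αS·A_cross = εσ·A_surf·T⁴  ⇒  T⁴ = αS/(ε·4σ).
T⁴ = 0.930·1060/(0.46·4·5.67×10⁻⁸) = 9.449×10⁹ K⁴.
T = (9.449×10⁹)^(1/4).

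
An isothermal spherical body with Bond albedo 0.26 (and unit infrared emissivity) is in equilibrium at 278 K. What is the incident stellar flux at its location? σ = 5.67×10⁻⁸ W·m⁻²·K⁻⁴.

S ≈ 1830 W/m²

(1−a)S·πr² = σ·4πr²·T⁴ ⇒ S = 4σT⁴/(1−a).
S = 4·5.67×10⁻⁸·5.973×10⁹/0.740.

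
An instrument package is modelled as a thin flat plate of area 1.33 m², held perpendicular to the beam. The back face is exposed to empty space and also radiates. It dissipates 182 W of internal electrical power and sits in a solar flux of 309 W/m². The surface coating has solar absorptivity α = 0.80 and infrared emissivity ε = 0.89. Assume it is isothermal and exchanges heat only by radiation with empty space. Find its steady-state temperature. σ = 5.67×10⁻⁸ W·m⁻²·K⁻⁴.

At steady state, absorbed solar power + internal power = radiated power.
Absorbed: α·S·A_cross = 0.80·309·1.330 = 328.8 W (cross-section A).
Total input = 328.8 + 182 = 510.8 W.
Radiated: εσ·A_surf·T⁴ with A_surf = 2A = 2.660 m².
T⁴ = 510.8/(0.89·5.67×10⁻⁸·2.660) = 3.805×10⁹ K⁴.

T ≈ 248 K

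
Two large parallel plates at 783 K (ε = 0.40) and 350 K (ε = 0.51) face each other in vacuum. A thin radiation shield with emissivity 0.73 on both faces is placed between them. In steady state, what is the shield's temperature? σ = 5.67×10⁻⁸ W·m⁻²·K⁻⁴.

In steady state the net flux on the hot side equals that on the cold side.
σ(T₁⁴−T_s⁴)/D₁ = σ(T_s⁴−T₂⁴)/D₂, with D₁ = 1/ε₁+1/ε_s−1 = 2.870, D₂ = 1/ε_s+1/ε₂−1 = 2.331.
Solve for T_s⁴: T_s⁴ = (D₂·T₁⁴ + D₁·T₂⁴)/(D₁+D₂) = 1.767×10¹¹ K⁴.

T_s ≈ 648 K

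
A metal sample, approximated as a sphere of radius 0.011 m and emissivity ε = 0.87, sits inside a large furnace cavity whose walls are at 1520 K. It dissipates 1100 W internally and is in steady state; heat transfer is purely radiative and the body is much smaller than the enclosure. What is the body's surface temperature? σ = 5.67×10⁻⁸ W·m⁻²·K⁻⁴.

T ≈ 2110 K

For a small grey body in a large enclosure, net radiated power = εσA(T⁴ − T_w⁴).
Steady state: P = εσA(T⁴ − T_w⁴) with A = 4πr² = 0.001521 m².
T⁴ = P/(εσA) + T_w⁴ = 1100/(0.87·5.67×10⁻⁸·0.001521) + (1520)⁴
    = 1.467×10¹³ + 5.338×10¹² = 2.000×10¹³ K⁴.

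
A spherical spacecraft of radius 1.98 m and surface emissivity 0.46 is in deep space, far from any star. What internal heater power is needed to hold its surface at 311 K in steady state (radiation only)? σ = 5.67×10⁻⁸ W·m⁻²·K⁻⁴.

P ≈ 12000 W

P = εσ·4πr²·T⁴.
4πr² = 49.27 m²; T⁴ = 9.355×10⁹ K⁴.
P = 0.46·5.67×10⁻⁸·49.27·9.355×10⁹.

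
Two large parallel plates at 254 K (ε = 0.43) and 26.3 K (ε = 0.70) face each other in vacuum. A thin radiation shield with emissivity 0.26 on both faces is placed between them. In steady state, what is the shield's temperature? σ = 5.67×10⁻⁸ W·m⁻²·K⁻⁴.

In steady state the net flux on the hot side equals that on the cold side.
σ(T₁⁴−T_s⁴)/D₁ = σ(T_s⁴−T₂⁴)/D₂, with D₁ = 1/ε₁+1/ε_s−1 = 5.172, D₂ = 1/ε_s+1/ε₂−1 = 4.275.
Solve for T_s⁴: T_s⁴ = (D₂·T₁⁴ + D₁·T₂⁴)/(D₁+D₂) = 1.884×10⁹ K⁴.

T_s ≈ 208 K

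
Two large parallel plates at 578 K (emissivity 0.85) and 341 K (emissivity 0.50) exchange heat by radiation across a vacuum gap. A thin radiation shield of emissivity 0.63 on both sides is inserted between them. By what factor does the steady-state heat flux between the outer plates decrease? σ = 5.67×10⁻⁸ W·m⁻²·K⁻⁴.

Without shield: q₀ = σΔ(T⁴)/(1/ε₁+1/ε₂−1) with denominator 2.176.
With shield the two gaps are in series; the resistances add: (1/ε₁+1/ε_s−1)+(1/ε_s+1/ε₂−1) = 1.764+2.587 = 4.351.
Heat-flux ratio q₀/q = 4.351/2.176.

factor ≈ 2.00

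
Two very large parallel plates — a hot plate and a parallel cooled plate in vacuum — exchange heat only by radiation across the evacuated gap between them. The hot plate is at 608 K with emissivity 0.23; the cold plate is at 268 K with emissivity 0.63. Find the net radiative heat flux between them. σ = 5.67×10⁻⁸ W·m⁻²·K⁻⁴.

q ≈ 1510 W/m²

For two infinite grey parallel plates, q = σ(T₁⁴ − T₂⁴)/(1/ε₁ + 1/ε₂ − 1).
T₁⁴ − T₂⁴ = 1.367×10¹¹ − 5.159×10⁹ = 1.315×10¹¹ K⁴.
1/ε₁ + 1/ε₂ − 1 = 4.348 + 1.587 − 1 = 4.935.
q = 5.67×10⁻⁸ × 1.315×10¹¹ / 4.935.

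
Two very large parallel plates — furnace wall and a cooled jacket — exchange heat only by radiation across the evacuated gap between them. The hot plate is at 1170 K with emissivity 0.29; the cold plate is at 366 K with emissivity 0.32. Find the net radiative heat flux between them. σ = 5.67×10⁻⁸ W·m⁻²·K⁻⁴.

For two infinite grey parallel plates, q = σ(T₁⁴ − T₂⁴)/(1/ε₁ + 1/ε₂ − 1).
T₁⁴ − T₂⁴ = 1.874×10¹² − 1.794×10¹⁰ = 1.856×10¹² K⁴.
1/ε₁ + 1/ε₂ − 1 = 3.448 + 3.125 − 1 = 5.573.
q = 5.67×10⁻⁸ × 1.856×10¹² / 5.573.

q ≈ 18900 W/m²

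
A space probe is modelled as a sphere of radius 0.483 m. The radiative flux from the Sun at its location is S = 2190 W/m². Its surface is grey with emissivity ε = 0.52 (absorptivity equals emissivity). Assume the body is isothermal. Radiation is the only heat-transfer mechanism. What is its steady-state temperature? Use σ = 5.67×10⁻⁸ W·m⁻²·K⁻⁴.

At equilibrium, absorbed power = emitted power.
Absorbing cross-section = πr² = 0.7329 m²; emitting surface = 4πr² = 2.932 m² (ratio 4).
εS·A_cross = εσ·A_surf·T⁴  ⇒  T⁴ = S/(4σ)   (ε cancels).
T⁴ = 2190/(4·5.67×10⁻⁸) = 9.656×10⁹ K⁴.
T = (9.656×10⁹)^(1/4).

T ≈ 313 K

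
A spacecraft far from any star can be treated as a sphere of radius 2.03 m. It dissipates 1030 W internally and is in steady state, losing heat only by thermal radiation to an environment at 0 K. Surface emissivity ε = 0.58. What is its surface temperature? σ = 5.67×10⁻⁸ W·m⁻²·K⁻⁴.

T ≈ 157 K

Steady state: internal power = radiated power, P = εσA T⁴.
Radiating area A = 4πr² = 51.78 m².
T⁴ = P/(εσA) = 1030/(0.58·5.67×10⁻⁸·51.78) = 6.048×10⁸ K⁴.
T = (6.048×10⁸)^(1/4).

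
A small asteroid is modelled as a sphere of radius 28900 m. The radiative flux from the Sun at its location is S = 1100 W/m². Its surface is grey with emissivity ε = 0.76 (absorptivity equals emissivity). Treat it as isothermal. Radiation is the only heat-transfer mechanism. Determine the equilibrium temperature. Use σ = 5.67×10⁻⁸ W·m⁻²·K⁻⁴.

At equilibrium, absorbed power = emitted power.
Absorbing cross-section = πr² = 2.624×10⁹ m²; emitting surface = 4πr² = 1.050×10¹⁰ m² (ratio 4).
εS·A_cross = εσ·A_surf·T⁴  ⇒  T⁴ = S/(4σ)   (ε cancels).
T⁴ = 1100/(4·5.67×10⁻⁸) = 4.850×10⁹ K⁴.
T = (4.850×10⁹)^(1/4).

T ≈ 264 K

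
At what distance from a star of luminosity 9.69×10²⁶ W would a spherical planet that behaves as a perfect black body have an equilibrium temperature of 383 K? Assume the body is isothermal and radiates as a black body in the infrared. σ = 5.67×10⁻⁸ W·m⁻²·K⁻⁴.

For an isothermal black-emitting sphere, (1−a)S·πr² = σ·4πr²·T⁴ ⇒ S = 4σT⁴/(1−a).
S = 4·5.67×10⁻⁸·(383)⁴/1.00 = 4880 W/m².
Flux falls as S = L/(4πd²), so d = √(L/(4πS)) = √(9.69×10²⁶/(4π·4880)).

d ≈ 1.26×10¹¹ m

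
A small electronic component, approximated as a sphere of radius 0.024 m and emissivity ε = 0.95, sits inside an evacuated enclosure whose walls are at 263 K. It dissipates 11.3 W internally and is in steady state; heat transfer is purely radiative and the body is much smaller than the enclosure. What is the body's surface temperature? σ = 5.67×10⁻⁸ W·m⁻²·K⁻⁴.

For a small grey body in a large enclosure, net radiated power = εσA(T⁴ − T_w⁴).
Steady state: P = εσA(T⁴ − T_w⁴) with A = 4πr² = 0.007238 m².
T⁴ = P/(εσA) + T_w⁴ = 11.3/(0.95·5.67×10⁻⁸·0.007238) + (263)⁴
    = 2.898×10¹⁰ + 4.784×10⁹ = 3.377×10¹⁰ K⁴.

T ≈ 429 K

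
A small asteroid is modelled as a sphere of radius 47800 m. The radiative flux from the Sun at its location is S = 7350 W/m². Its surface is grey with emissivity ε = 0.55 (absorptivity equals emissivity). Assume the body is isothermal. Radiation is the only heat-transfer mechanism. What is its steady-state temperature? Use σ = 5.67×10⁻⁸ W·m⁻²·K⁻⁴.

At equilibrium, absorbed power = emitted power.
Absorbing cross-section = πr² = 7.178×10⁹ m²; emitting surface = 4πr² = 2.871×10¹⁰ m² (ratio 4).
εS·A_cross = εσ·A_surf·T⁴  ⇒  T⁴ = S/(4σ)   (ε cancels).
T⁴ = 7350/(4·5.67×10⁻⁸) = 3.241×10¹⁰ K⁴.
T = (3.241×10¹⁰)^(1/4).

T ≈ 424 K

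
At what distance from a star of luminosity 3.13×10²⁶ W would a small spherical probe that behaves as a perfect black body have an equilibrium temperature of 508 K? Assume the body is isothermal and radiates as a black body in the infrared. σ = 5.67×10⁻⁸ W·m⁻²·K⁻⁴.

For an isothermal black-emitting sphere, (1−a)S·πr² = σ·4πr²·T⁴ ⇒ S = 4σT⁴/(1−a).
S = 4·5.67×10⁻⁸·(508)⁴/1.00 = 15100 W/m².
Flux falls as S = L/(4πd²), so d = √(L/(4πS)) = √(3.13×10²⁶/(4π·15100)).

d ≈ 4.06×10¹⁰ m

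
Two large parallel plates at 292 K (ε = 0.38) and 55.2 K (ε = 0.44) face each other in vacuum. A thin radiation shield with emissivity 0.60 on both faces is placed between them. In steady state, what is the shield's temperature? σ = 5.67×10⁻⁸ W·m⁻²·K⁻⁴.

T_s ≈ 242 K

In steady state the net flux on the hot side equals that on the cold side.
σ(T₁⁴−T_s⁴)/D₁ = σ(T_s⁴−T₂⁴)/D₂, with D₁ = 1/ε₁+1/ε_s−1 = 3.298, D₂ = 1/ε_s+1/ε₂−1 = 2.939.
Solve for T_s⁴: T_s⁴ = (D₂·T₁⁴ + D₁·T₂⁴)/(D₁+D₂) = 3.431×10⁹ K⁴.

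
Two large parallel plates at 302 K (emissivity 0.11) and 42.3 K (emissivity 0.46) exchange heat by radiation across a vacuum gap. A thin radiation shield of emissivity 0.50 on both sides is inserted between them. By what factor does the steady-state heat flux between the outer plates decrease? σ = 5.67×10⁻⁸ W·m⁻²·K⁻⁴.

Without shield: q₀ = σΔ(T⁴)/(1/ε₁+1/ε₂−1) with denominator 10.26.
With shield the two gaps are in series; the resistances add: (1/ε₁+1/ε_s−1)+(1/ε_s+1/ε₂−1) = 10.09+3.174 = 13.26.
Heat-flux ratio q₀/q = 13.26/10.26.

factor ≈ 1.29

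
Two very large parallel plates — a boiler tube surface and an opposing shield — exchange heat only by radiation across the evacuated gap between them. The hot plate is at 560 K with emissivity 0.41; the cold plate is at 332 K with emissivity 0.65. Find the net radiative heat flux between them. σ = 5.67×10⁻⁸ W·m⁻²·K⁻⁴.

q ≈ 1640 W/m²

For two infinite grey parallel plates, q = σ(T₁⁴ − T₂⁴)/(1/ε₁ + 1/ε₂ − 1).
T₁⁴ − T₂⁴ = 9.834×10¹⁰ − 1.215×10¹⁰ = 8.620×10¹⁰ K⁴.
1/ε₁ + 1/ε₂ − 1 = 2.439 + 1.538 − 1 = 2.977.
q = 5.67×10⁻⁸ × 8.620×10¹⁰ / 2.977.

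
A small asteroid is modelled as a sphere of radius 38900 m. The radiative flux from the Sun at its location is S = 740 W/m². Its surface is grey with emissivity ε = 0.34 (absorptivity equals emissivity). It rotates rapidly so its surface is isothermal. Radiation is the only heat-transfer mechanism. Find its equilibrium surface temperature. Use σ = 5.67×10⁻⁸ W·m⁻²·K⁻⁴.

T ≈ 239 K

At equilibrium, absorbed power = emitted power.
Absorbing cross-section = πr² = 4.754×10⁹ m²; emitting surface = 4πr² = 1.902×10¹⁰ m² (ratio 4).
εS·A_cross = εσ·A_surf·T⁴  ⇒  T⁴ = S/(4σ)   (ε cancels).
T⁴ = 740/(4·5.67×10⁻⁸) = 3.263×10⁹ K⁴.
T = (3.263×10⁹)^(1/4).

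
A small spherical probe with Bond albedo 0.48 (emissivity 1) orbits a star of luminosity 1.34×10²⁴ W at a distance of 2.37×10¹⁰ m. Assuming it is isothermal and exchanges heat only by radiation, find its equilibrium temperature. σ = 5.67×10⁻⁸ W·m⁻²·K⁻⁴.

T ≈ 144 K

First find the stellar flux at distance d: S = L/(4πd²) = 1.34×10²⁴/(4π·(2.37×10¹⁰)²) = 189.8 W/m².
For an isothermal sphere, absorbed (1−a)S·πr² = emitted σ·4πr²·T⁴, so T⁴ = (1−a)S/(4σ).
T⁴ = 0.520·189.8/(4·5.67×10⁻⁸) = 4.353×10⁸ K⁴.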